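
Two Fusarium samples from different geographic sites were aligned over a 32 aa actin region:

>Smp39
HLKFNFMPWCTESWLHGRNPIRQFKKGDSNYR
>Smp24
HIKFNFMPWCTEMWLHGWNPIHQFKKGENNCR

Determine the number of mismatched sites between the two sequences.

The sequences differ at positions 2 (L/I), 13 (S/M), 18 (R/W), 22 (R/H), 28 (D/E), 29 (S/N), 31 (Y/C).
That gives 7 mismatches out of 32 aligned sites, so the Hamming distance is 7.

7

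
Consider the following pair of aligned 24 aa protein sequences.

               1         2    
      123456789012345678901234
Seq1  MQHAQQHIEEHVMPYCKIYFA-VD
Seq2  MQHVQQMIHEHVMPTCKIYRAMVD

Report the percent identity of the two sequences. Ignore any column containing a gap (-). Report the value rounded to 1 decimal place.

78.3%

Excluding the 1 gap column leaves 23 comparable sites.
Mismatches occur at site 4 (A→V), site 7 (H→M), site 9 (E→H), site 15 (Y→T), site 20 (F→R).
18 of the 23 comparable sites match, so the percent identity is 18/23 × 100 = 78.3%.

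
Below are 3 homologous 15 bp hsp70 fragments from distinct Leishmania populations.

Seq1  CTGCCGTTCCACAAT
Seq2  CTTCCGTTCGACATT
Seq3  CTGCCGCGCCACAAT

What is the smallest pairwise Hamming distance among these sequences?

Pairwise Hamming distances:
  Seq1 vs Seq2: 3
  Seq1 vs Seq3: 2
  Seq2 vs Seq3: 5
The smallest is 2, between Seq1 and Seq3.

2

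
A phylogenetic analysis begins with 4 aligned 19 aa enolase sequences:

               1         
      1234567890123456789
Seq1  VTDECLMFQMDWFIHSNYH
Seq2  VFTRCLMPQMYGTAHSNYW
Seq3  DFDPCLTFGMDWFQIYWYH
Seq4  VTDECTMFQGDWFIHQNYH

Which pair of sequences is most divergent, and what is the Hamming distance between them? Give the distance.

14

Pairwise Hamming distances:
  Seq1 vs Seq2: 9
  Seq1 vs Seq3: 9
  Seq1 vs Seq4: 3
  Seq2 vs Seq3: 14
  Seq2 vs Seq4: 12
  Seq3 vs Seq4: 11
The largest is 14, between Seq2 and Seq3.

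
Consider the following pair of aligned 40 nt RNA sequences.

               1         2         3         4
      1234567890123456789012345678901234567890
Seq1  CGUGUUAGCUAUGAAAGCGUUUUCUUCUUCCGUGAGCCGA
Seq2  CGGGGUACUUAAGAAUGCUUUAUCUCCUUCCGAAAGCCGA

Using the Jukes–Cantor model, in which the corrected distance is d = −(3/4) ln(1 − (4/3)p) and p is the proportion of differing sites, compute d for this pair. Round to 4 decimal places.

Mismatches occur at site 3 (U/G), site 5 (U/G), site 8 (G/C), site 9 (C/U), site 12 (U/A), site 16 (A/U), site 19 (G/U), site 22 (U/A), site 26 (U/C), site 33 (U/A), site 34 (G/A).
p = 11/40 = 0.275000.
d = −0.75 · ln(1 − (4/3)·0.275000) = −0.75 · ln(0.633333) = −0.75 · (-0.456759) = 0.3426.

0.3426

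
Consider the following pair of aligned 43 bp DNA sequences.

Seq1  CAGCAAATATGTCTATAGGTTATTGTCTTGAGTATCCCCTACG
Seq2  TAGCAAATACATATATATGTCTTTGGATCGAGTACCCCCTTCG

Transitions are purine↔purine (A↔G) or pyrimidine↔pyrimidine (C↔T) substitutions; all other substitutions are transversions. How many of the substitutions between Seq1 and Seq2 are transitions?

Differing sites — 1:C/T (Ti); 10:T/C (Ti); 11:G/A (Ti); 13:C/A (Tv); 18:G/T (Tv); 21:T/C (Ti); 22:A/T (Tv); 26:T/G (Tv); 27:C/A (Tv); 29:T/C (Ti); 35:T/C (Ti); 41:A/T (Tv).
Of the 12 differences, 6 transitions and 6 transversions, so the answer is 6.

6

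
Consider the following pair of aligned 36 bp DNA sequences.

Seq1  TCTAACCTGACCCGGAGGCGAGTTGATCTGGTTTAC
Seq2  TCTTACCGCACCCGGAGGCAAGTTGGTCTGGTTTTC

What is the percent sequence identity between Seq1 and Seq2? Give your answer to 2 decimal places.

83.33%

Mismatches occur at site 4 (A→T), site 8 (T→G), site 9 (G→C), site 20 (G→A), site 26 (A→G), site 35 (A→T).
30 of the 36 sites match, so the percent identity is 30/36 × 100 = 83.33%.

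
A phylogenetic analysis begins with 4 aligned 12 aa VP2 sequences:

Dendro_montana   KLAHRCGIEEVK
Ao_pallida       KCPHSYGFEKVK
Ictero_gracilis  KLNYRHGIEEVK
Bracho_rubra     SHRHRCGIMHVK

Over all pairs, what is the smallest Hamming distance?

Pairwise Hamming distances:
  Dendro_montana vs Ao_pallida: 6
  Dendro_montana vs Ictero_gracilis: 3
  Dendro_montana vs Bracho_rubra: 5
  Ao_pallida vs Ictero_gracilis: 7
  Ao_pallida vs Bracho_rubra: 8
  Ictero_gracilis vs Bracho_rubra: 7
The smallest is 3, between Dendro_montana and Ictero_gracilis.

3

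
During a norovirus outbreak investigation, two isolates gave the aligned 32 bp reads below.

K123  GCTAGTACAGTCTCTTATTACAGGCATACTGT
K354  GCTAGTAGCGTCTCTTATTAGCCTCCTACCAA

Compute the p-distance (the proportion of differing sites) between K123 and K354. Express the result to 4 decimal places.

0.3125

Differing sites — 8:C/G; 9:A/C; 21:C/G; 22:A/C; 23:G/C; 24:G/T; 26:A/C; 30:T/C; 31:G/A; 32:T/A.
There are 10 differences over 32 sites, so p = 10/32 = 0.3125.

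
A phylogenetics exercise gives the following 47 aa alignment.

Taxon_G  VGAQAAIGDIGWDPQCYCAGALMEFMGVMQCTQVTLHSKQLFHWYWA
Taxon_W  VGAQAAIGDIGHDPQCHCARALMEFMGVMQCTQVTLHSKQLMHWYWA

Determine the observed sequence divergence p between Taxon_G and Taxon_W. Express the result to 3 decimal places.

Mismatches occur at site 12 (W→H), site 17 (Y→H), site 20 (G→R), site 42 (F→M).
There are 4 differences over 47 sites, so p = 4/47 = 0.085.

0.085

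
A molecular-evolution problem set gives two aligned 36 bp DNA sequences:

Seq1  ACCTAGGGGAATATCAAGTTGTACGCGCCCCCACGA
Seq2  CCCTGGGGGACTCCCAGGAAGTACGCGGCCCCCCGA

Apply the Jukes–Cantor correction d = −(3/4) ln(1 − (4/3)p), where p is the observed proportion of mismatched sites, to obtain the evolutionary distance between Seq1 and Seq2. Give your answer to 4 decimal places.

The sequences differ at positions 1 (A/C), 5 (A/G), 11 (A/C), 13 (A/C), 14 (T/C), 17 (A/G), 19 (T/A), 20 (T/A), 28 (C/G), 33 (A/C).
p = 10/36 = 0.277778.
d = −0.75 · ln(1 − (4/3)·0.277778) = −0.75 · ln(0.629629) = −0.75 · (-0.462625) = 0.3470.

0.3470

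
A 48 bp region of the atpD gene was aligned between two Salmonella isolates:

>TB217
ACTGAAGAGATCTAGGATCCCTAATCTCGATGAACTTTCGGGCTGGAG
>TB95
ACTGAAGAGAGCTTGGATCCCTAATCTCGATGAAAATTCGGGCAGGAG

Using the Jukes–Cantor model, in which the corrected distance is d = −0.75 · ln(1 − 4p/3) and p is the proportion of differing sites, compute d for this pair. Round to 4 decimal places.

0.1121

The sequences differ at positions 11 (T/G), 14 (A/T), 35 (C/A), 36 (T/A), 44 (T/A).
p = 5/48 = 0.104167.
d = −0.75 · ln(1 − (4/3)·0.104167) = −0.75 · ln(0.861111) = −0.75 · (-0.149532) = 0.1121.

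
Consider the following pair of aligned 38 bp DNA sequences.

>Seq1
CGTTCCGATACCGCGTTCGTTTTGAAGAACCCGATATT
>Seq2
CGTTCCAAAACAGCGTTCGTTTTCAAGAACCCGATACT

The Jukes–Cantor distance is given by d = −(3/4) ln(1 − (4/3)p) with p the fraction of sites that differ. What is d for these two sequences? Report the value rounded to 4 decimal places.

0.1447

The sequences differ at positions 7 (G/A), 9 (T/A), 12 (C/A), 24 (G/C), 37 (T/C).
p = 5/38 = 0.131579.
d = −0.75 · ln(1 − (4/3)·0.131579) = −0.75 · ln(0.824561) = −0.75 · (-0.192904) = 0.1447.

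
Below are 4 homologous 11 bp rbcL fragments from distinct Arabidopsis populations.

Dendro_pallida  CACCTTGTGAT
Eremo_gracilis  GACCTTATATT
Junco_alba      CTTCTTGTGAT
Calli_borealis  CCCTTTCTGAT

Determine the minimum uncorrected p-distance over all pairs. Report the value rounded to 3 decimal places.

Pairwise Hamming distances:
  Dendro_pallida vs Eremo_gracilis: 4
  Dendro_pallida vs Junco_alba: 2
  Dendro_pallida vs Calli_borealis: 3
  Eremo_gracilis vs Junco_alba: 6
  Eremo_gracilis vs Calli_borealis: 6
  Junco_alba vs Calli_borealis: 4
The smallest is 2 mismatches, between Dendro_pallida and Junco_alba; p = 2/11 = 0.182.

0.182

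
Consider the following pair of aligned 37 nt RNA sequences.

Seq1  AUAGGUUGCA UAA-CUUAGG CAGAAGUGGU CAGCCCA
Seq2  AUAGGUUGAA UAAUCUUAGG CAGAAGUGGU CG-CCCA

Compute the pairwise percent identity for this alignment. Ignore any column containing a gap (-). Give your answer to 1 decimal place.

94.3%

Excluding the 2 gap columns leaves 35 comparable sites.
Mismatches occur at site 9 (C→A), site 32 (A→G).
33 of the 35 comparable sites match, so the percent identity is 33/35 × 100 = 94.3%.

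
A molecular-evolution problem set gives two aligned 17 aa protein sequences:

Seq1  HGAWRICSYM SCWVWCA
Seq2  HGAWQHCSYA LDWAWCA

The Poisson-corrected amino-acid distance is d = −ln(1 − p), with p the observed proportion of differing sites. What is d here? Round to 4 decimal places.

0.4353

The sequences differ at positions 5 (R/Q), 6 (I/H), 10 (M/A), 11 (S/L), 12 (C/D), 14 (V/A).
p = 6/17 = 0.352941.
d = −ln(1 − 0.352941) = −ln(0.647059) = 0.4353.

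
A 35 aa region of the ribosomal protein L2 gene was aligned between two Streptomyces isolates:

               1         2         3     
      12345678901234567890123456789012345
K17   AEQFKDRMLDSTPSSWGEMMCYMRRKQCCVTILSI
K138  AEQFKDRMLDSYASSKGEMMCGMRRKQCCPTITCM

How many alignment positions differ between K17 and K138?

Mismatches occur at site 12 (T→Y), site 13 (P→A), site 16 (W→K), site 22 (Y→G), site 30 (V→P), site 33 (L→T), site 34 (S→C), site 35 (I→M).
That gives 8 mismatches out of 35 aligned sites, so the Hamming distance is 8.

8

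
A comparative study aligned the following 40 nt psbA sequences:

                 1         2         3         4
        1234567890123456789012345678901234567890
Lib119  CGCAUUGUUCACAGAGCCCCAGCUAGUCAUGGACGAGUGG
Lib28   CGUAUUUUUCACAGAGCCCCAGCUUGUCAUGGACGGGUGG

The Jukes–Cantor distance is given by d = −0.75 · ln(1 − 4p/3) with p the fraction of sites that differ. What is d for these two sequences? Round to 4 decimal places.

Mismatches occur at site 3 (C→U), site 7 (G→U), site 25 (A→U), site 36 (A→G).
p = 4/40 = 0.100000.
d = −0.75 · ln(1 − (4/3)·0.100000) = −0.75 · ln(0.866667) = −0.75 · (-0.143100) = 0.1073.

0.1073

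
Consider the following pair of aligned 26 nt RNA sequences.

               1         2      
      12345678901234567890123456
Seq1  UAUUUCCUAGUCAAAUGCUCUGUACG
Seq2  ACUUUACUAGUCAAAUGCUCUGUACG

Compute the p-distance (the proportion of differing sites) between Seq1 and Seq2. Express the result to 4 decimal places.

0.1154

Differing sites — 1:U/A; 2:A/C; 6:C/A.
There are 3 differences over 26 sites, so p = 3/26 = 0.1154.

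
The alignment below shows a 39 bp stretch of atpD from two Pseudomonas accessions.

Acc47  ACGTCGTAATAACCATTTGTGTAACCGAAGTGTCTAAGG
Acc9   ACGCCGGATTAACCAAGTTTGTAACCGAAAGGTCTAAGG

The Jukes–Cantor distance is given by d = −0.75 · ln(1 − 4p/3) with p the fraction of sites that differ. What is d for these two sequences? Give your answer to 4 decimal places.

0.2396

Differing sites — 4:T/C; 7:T/G; 9:A/T; 16:T/A; 17:T/G; 19:G/T; 30:G/A; 31:T/G.
p = 8/39 = 0.205128.
d = −0.75 · ln(1 − (4/3)·0.205128) = −0.75 · ln(0.726496) = −0.75 · (-0.319522) = 0.2396.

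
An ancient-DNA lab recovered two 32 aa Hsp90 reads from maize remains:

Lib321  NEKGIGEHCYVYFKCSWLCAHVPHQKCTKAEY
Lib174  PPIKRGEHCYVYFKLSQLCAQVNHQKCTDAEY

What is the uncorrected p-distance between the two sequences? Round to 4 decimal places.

The sequences differ at positions 1 (N/P), 2 (E/P), 3 (K/I), 4 (G/K), 5 (I/R), 15 (C/L), 17 (W/Q), 21 (H/Q), 23 (P/N), 29 (K/D).
There are 10 differences over 32 sites, so p = 10/32 = 0.3125.

0.3125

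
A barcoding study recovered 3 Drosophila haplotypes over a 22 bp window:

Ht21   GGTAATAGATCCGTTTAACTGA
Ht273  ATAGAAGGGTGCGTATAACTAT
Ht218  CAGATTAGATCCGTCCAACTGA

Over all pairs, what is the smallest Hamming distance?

Pairwise Hamming distances:
  Ht21 vs Ht273: 11
  Ht21 vs Ht218: 6
  Ht273 vs Ht218: 13
The smallest is 6, between Ht21 and Ht218.

6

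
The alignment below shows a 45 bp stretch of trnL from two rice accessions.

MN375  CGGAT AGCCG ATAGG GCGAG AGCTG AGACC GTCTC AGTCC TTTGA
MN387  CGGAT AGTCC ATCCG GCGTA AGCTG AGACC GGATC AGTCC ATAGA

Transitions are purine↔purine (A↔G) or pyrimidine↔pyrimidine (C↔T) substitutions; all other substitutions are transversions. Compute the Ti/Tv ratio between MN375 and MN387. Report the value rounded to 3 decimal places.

0.250

The sequences differ at positions 8 (C/T, transition), 10 (G/C, transversion), 13 (A/C, transversion), 14 (G/C, transversion), 19 (A/T, transversion), 20 (G/A, transition), 32 (T/G, transversion), 33 (C/A, transversion), 41 (T/A, transversion), 43 (T/A, transversion).
Of the 10 differences, 2 transitions and 8 transversions, so Ti/Tv = 2/8 = 0.250.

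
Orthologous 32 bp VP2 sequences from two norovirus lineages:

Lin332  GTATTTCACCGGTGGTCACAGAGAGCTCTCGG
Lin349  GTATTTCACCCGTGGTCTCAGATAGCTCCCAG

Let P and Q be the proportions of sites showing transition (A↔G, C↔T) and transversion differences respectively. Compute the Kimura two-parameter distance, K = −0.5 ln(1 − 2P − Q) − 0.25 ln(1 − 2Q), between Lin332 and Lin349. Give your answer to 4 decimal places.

0.1753

Differing sites — 11:G/C (Tv); 18:A/T (Tv); 23:G/T (Tv); 29:T/C (Ti); 31:G/A (Ti).
Of the 5 differences, 2 transitions and 3 transversions over 32 sites: P = 2/32 = 0.062500, Q = 3/32 = 0.093750.
d = −0.5·ln(0.781250) − 0.25·ln(0.812500) = −0.5·(-0.246860) − 0.25·(-0.207639) = 0.1753.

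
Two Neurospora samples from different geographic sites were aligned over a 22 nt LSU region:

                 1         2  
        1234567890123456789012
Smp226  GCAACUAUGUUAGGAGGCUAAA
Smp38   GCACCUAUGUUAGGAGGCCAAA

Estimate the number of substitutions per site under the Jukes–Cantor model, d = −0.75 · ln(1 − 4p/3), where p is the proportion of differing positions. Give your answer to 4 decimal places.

Mismatches occur at site 4 (A↔C), site 19 (U↔C).
p = 2/22 = 0.090909.
d = −0.75 · ln(1 − (4/3)·0.090909) = −0.75 · ln(0.878788) = −0.75 · (-0.129212) = 0.0969.

0.0969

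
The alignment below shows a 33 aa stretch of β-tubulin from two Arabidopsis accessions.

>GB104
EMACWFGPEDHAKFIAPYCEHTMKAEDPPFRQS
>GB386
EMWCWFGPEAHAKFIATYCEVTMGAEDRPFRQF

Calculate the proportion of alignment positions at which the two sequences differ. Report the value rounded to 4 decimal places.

The sequences differ at positions 3 (A/W), 10 (D/A), 17 (P/T), 21 (H/V), 24 (K/G), 28 (P/R), 33 (S/F).
There are 7 differences over 33 sites, so p = 7/33 = 0.2121.

0.2121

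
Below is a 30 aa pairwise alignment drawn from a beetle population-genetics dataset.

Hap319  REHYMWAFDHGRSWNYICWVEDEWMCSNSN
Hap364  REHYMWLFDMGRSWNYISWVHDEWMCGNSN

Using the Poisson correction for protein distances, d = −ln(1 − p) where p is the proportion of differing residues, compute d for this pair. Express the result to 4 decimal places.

0.1823

The sequences differ at positions 7 (A/L), 10 (H/M), 18 (C/S), 21 (E/H), 27 (S/G).
p = 5/30 = 0.166667.
d = −ln(1 − 0.166667) = −ln(0.833333) = 0.1823.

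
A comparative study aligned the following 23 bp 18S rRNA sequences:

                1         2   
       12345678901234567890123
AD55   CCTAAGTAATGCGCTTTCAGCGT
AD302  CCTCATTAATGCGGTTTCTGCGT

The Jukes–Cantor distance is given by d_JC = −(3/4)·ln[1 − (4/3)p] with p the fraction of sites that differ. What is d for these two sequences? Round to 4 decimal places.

0.1979

The sequences differ at positions 4 (A/C), 6 (G/T), 14 (C/G), 19 (A/T).
p = 4/23 = 0.173913.
d = −0.75 · ln(1 − (4/3)·0.173913) = −0.75 · ln(0.768116) = −0.75 · (-0.263815) = 0.1979.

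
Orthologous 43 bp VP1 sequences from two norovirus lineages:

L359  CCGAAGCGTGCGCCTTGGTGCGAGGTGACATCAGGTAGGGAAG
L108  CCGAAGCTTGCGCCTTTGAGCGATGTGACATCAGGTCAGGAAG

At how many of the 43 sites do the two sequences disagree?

6

Differing sites — 8:G/T; 17:G/T; 19:T/A; 24:G/T; 37:A/C; 38:G/A.
That gives 6 mismatches out of 43 aligned sites, so the Hamming distance is 6.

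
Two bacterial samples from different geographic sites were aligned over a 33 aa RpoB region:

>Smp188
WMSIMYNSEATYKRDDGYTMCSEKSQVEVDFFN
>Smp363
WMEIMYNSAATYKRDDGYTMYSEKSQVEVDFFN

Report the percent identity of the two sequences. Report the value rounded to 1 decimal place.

90.9%

The sequences differ at positions 3 (S/E), 9 (E/A), 21 (C/Y).
30 of the 33 sites match, so the percent identity is 30/33 × 100 = 90.9%.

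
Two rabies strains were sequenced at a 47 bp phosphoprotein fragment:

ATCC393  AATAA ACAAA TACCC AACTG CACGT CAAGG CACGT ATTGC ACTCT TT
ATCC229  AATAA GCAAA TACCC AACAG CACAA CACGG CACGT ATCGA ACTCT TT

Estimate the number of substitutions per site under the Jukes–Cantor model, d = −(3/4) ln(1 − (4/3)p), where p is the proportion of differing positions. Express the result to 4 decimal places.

0.1660

The sequences differ at positions 6 (A/G), 19 (T/A), 24 (G/A), 25 (T/A), 28 (A/C), 38 (T/C), 40 (C/A).
p = 7/47 = 0.148936.
d = −0.75 · ln(1 − (4/3)·0.148936) = −0.75 · ln(0.801419) = −0.75 · (-0.221371) = 0.1660.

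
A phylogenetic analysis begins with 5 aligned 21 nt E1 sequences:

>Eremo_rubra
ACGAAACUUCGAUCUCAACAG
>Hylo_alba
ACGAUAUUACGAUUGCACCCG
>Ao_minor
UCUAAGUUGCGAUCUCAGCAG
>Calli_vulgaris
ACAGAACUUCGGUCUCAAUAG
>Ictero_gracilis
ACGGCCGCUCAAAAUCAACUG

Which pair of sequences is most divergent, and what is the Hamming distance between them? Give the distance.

13

Pairwise Hamming distances:
  Eremo_rubra vs Hylo_alba: 7
  Eremo_rubra vs Ao_minor: 6
  Eremo_rubra vs Calli_vulgaris: 4
  Eremo_rubra vs Ictero_gracilis: 9
  Hylo_alba vs Ao_minor: 9
  Hylo_alba vs Calli_vulgaris: 11
  Hylo_alba vs Ictero_gracilis: 12
  Ao_minor vs Calli_vulgaris: 9
  Ao_minor vs Ictero_gracilis: 13
  Calli_vulgaris vs Ictero_gracilis: 11
The largest is 13, between Ao_minor and Ictero_gracilis.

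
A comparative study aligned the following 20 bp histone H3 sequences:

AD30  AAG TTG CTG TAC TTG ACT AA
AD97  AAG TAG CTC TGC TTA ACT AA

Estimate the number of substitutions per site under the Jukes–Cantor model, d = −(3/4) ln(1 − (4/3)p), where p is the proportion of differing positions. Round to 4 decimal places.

Differing sites — 5:T/A; 9:G/C; 11:A/G; 15:G/A.
p = 4/20 = 0.200000.
d = −0.75 · ln(1 − (4/3)·0.200000) = −0.75 · ln(0.733333) = −0.75 · (-0.310155) = 0.2326.

0.2326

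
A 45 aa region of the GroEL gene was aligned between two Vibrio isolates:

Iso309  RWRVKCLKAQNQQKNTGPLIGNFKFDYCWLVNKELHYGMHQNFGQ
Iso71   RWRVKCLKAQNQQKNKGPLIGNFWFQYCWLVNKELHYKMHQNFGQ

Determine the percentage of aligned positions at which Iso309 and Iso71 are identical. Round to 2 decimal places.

Differing sites — 16:T/K; 24:K/W; 26:D/Q; 38:G/K.
41 of the 45 sites match, so the percent identity is 41/45 × 100 = 91.11%.

91.11%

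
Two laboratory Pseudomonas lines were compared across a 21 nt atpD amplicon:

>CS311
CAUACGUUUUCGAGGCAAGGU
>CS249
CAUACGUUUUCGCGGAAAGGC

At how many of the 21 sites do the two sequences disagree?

3

The sequences differ at positions 13 (A/C), 16 (C/A), 21 (U/C).
That gives 3 mismatches out of 21 aligned sites, so the Hamming distance is 3.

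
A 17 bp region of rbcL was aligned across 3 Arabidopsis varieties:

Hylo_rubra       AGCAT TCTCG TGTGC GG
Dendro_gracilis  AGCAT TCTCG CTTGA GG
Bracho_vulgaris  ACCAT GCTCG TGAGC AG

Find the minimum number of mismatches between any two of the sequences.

Pairwise Hamming distances:
  Hylo_rubra vs Dendro_gracilis: 3
  Hylo_rubra vs Bracho_vulgaris: 4
  Dendro_gracilis vs Bracho_vulgaris: 7
The smallest is 3, between Hylo_rubra and Dendro_gracilis.

3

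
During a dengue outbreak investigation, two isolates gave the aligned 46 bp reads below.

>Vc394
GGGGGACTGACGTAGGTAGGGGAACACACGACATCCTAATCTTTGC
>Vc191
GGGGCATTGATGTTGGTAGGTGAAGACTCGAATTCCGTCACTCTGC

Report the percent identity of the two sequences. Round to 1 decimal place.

69.6%

Differing sites — 5:G/C; 7:C/T; 11:C/T; 14:A/T; 21:G/T; 25:C/G; 28:A/T; 32:C/A; 33:A/T; 37:T/G; 38:A/T; 39:A/C; 40:T/A; 43:T/C.
32 of the 46 sites match, so the percent identity is 32/46 × 100 = 69.6%.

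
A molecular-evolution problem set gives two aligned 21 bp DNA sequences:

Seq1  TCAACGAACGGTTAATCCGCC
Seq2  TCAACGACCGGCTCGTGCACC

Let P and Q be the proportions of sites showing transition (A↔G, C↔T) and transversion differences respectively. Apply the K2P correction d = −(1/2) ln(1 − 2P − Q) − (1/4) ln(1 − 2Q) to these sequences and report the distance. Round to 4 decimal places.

0.3639

Differing sites — 8:A/C (Tv); 12:T/C (Ti); 14:A/C (Tv); 15:A/G (Ti); 17:C/G (Tv); 19:G/A (Ti).
Of the 6 differences, 3 transitions and 3 transversions over 21 sites: P = 3/21 = 0.142857, Q = 3/21 = 0.142857.
d = −0.5·ln(0.571429) − 0.25·ln(0.714286) = −0.5·(-0.559615) − 0.25·(-0.336472) = 0.3639.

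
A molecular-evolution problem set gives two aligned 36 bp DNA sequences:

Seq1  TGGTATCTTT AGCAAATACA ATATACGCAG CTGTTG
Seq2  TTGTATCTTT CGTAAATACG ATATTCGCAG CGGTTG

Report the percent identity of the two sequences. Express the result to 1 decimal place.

Mismatches occur at site 2 (G↔T), site 11 (A↔C), site 13 (C↔T), site 20 (A↔G), site 25 (A↔T), site 32 (T↔G).
30 of the 36 sites match, so the percent identity is 30/36 × 100 = 83.3%.

83.3%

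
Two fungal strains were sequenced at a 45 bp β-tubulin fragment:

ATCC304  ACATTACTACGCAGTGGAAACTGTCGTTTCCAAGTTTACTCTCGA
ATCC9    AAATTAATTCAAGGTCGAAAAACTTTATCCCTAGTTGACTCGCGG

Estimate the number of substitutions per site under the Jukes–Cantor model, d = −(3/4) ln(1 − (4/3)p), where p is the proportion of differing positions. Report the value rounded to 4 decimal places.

Differing sites — 2:C/A; 7:C/A; 9:A/T; 11:G/A; 12:C/A; 13:A/G; 16:G/C; 21:C/A; 22:T/A; 23:G/C; 25:C/T; 26:G/T; 27:T/A; 29:T/C; 32:A/T; 37:T/G; 42:T/G; 45:A/G.
p = 18/45 = 0.400000.
d = −0.75 · ln(1 − (4/3)·0.400000) = −0.75 · ln(0.466667) = −0.75 · (-0.762139) = 0.5716.

0.5716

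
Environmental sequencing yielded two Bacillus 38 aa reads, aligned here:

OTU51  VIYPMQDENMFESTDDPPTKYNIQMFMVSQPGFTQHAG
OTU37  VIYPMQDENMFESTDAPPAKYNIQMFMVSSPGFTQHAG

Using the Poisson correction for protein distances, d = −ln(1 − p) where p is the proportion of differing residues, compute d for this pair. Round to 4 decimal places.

0.0822

The sequences differ at positions 16 (D/A), 19 (T/A), 30 (Q/S).
p = 3/38 = 0.078947.
d = −ln(1 − 0.078947) = −ln(0.921053) = 0.0822.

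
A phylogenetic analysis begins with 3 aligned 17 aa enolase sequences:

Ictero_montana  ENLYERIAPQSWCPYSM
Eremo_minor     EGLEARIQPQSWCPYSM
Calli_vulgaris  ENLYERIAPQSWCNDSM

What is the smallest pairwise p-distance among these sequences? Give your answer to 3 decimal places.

Pairwise Hamming distances:
  Ictero_montana vs Eremo_minor: 4
  Ictero_montana vs Calli_vulgaris: 2
  Eremo_minor vs Calli_vulgaris: 6
The smallest is 2 mismatches, between Ictero_montana and Calli_vulgaris; p = 2/17 = 0.118.

0.118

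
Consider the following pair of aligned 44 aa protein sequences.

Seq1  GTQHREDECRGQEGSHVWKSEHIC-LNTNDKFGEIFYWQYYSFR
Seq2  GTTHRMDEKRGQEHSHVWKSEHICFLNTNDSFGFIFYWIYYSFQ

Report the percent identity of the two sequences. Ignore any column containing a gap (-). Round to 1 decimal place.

81.4%

Excluding the 1 gap column leaves 43 comparable sites.
Mismatches occur at site 3 (Q→T), site 6 (E→M), site 9 (C→K), site 14 (G→H), site 31 (K→S), site 34 (E→F), site 39 (Q→I), site 44 (R→Q).
35 of the 43 comparable sites match, so the percent identity is 35/43 × 100 = 81.4%.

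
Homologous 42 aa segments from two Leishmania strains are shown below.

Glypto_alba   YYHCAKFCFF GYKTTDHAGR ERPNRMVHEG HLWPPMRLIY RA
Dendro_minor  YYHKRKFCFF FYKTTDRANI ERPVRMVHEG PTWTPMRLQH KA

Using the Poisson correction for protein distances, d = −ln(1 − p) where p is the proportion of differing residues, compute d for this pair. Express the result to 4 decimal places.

0.3704

Differing sites — 4:C/K; 5:A/R; 11:G/F; 17:H/R; 19:G/N; 20:R/I; 24:N/V; 31:H/P; 32:L/T; 34:P/T; 39:I/Q; 40:Y/H; 41:R/K.
p = 13/42 = 0.309524.
d = −ln(1 − 0.309524) = −ln(0.690476) = 0.3704.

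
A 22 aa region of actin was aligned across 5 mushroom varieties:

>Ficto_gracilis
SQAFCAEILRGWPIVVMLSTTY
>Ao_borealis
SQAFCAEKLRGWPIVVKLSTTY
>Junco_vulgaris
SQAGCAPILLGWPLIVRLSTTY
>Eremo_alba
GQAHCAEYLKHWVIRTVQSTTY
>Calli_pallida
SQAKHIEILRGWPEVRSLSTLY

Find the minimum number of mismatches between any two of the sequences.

2

Pairwise Hamming distances:
  Ficto_gracilis vs Ao_borealis: 2
  Ficto_gracilis vs Junco_vulgaris: 6
  Ficto_gracilis vs Eremo_alba: 10
  Ficto_gracilis vs Calli_pallida: 7
  Ao_borealis vs Junco_vulgaris: 7
  Ao_borealis vs Eremo_alba: 10
  Ao_borealis vs Calli_pallida: 8
  Junco_vulgaris vs Eremo_alba: 12
  Junco_vulgaris vs Calli_pallida: 10
  Eremo_alba vs Calli_pallida: 14
The smallest is 2, between Ficto_gracilis and Ao_borealis.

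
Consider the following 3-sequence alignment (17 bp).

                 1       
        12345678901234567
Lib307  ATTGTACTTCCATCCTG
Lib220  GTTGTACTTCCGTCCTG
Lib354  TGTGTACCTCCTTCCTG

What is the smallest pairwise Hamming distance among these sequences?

Pairwise Hamming distances:
  Lib307 vs Lib220: 2
  Lib307 vs Lib354: 4
  Lib220 vs Lib354: 4
The smallest is 2, between Lib307 and Lib220.

2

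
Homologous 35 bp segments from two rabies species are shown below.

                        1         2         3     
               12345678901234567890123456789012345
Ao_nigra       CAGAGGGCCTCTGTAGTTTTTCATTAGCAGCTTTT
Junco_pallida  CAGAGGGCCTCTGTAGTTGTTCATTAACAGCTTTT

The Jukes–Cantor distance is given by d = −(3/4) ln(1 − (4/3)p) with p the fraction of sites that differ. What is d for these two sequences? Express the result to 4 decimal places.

The sequences differ at positions 19 (T/G), 27 (G/A).
p = 2/35 = 0.057143.
d = −0.75 · ln(1 − (4/3)·0.057143) = −0.75 · ln(0.923809) = −0.75 · (-0.079250) = 0.0594.

0.0594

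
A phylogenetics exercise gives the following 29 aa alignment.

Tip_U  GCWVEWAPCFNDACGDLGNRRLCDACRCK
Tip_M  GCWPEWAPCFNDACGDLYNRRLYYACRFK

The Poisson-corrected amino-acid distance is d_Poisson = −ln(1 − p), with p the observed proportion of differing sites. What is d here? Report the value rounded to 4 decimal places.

0.1892

Mismatches occur at site 4 (V→P), site 18 (G→Y), site 23 (C→Y), site 24 (D→Y), site 28 (C→F).
p = 5/29 = 0.172414.
d = −ln(1 − 0.172414) = −ln(0.827586) = 0.1892.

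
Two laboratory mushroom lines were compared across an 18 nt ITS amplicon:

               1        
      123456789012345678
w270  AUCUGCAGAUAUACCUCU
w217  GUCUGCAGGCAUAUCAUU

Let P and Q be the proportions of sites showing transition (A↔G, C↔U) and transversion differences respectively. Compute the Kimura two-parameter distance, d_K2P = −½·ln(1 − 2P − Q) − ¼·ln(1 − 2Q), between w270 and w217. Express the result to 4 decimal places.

0.5017

Differing sites — 1:A/G (Ti); 9:A/G (Ti); 10:U/C (Ti); 14:C/U (Ti); 16:U/A (Tv); 17:C/U (Ti).
Of the 6 differences, 5 transitions and 1 transversion over 18 sites: P = 5/18 = 0.277778, Q = 1/18 = 0.055556.
d = −0.5·ln(0.388888) − 0.25·ln(0.888888) = −0.5·(-0.944464) − 0.25·(-0.117784) = 0.5017.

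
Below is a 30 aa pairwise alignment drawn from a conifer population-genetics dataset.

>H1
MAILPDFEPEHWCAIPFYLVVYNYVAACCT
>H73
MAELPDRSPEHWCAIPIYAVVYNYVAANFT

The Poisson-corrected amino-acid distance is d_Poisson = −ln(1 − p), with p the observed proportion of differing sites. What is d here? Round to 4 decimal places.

Differing sites — 3:I/E; 7:F/R; 8:E/S; 17:F/I; 19:L/A; 28:C/N; 29:C/F.
p = 7/30 = 0.233333.
d = −ln(1 − 0.233333) = −ln(0.766667) = 0.2657.

0.2657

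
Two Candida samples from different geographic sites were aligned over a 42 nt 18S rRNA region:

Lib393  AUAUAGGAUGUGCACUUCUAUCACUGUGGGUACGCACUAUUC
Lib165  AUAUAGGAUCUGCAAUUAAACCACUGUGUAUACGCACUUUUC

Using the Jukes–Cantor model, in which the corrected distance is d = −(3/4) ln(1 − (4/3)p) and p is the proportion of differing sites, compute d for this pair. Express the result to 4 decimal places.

Differing sites — 10:G/C; 15:C/A; 18:C/A; 19:U/A; 21:U/C; 29:G/U; 30:G/A; 39:A/U.
p = 8/42 = 0.190476.
d = −0.75 · ln(1 − (4/3)·0.190476) = −0.75 · ln(0.746032) = −0.75 · (-0.292987) = 0.2197.

0.2197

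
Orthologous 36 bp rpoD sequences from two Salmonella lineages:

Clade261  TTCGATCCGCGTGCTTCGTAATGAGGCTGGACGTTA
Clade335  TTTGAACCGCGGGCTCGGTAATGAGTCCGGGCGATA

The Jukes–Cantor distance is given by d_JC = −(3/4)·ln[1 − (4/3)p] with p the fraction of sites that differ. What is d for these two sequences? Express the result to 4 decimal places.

Mismatches occur at site 3 (C→T), site 6 (T→A), site 12 (T→G), site 16 (T→C), site 17 (C→G), site 26 (G→T), site 28 (T→C), site 31 (A→G), site 34 (T→A).
p = 9/36 = 0.250000.
d = −0.75 · ln(1 − (4/3)·0.250000) = −0.75 · ln(0.666667) = −0.75 · (-0.405465) = 0.3041.

0.3041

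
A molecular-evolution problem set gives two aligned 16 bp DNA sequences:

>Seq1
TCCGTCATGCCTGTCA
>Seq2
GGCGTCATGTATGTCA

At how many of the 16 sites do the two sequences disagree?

The sequences differ at positions 1 (T/G), 2 (C/G), 10 (C/T), 11 (C/A).
That gives 4 mismatches out of 16 aligned sites, so the Hamming distance is 4.

4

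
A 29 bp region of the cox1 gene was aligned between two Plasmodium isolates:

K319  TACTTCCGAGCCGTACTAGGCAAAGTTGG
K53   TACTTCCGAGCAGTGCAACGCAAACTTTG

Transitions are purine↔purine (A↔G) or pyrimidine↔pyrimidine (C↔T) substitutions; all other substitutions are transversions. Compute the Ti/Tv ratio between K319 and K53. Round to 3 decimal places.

0.200

Mismatches occur at site 12 (C→A, transversion), site 15 (A→G, transition), site 17 (T→A, transversion), site 19 (G→C, transversion), site 25 (G→C, transversion), site 28 (G→T, transversion).
Of the 6 differences, 1 transition and 5 transversions, so Ti/Tv = 1/5 = 0.200.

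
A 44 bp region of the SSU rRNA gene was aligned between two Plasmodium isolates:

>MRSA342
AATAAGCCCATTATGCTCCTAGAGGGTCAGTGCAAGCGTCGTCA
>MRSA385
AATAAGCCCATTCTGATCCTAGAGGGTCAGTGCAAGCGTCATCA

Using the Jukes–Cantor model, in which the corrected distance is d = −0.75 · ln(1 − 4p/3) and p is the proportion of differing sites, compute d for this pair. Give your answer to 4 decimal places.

The sequences differ at positions 13 (A/C), 16 (C/A), 41 (G/A).
p = 3/44 = 0.068182.
d = −0.75 · ln(1 − (4/3)·0.068182) = −0.75 · ln(0.909091) = −0.75 · (-0.095310) = 0.0715.

0.0715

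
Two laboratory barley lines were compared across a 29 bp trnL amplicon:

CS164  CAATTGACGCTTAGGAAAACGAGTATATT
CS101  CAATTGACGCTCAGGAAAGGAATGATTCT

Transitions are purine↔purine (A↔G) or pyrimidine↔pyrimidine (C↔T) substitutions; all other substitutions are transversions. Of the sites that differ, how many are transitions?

4

Mismatches occur at site 12 (T/C, transition), site 19 (A/G, transition), site 20 (C/G, transversion), site 21 (G/A, transition), site 23 (G/T, transversion), site 24 (T/G, transversion), site 27 (A/T, transversion), site 28 (T/C, transition).
Of the 8 differences, 4 transitions and 4 transversions, so the answer is 4.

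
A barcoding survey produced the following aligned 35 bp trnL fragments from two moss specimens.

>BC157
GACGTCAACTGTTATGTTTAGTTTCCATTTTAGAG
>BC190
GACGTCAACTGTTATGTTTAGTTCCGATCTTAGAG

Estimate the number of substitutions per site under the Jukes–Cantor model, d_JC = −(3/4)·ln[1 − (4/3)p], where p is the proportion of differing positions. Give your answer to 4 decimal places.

0.0910

Differing sites — 24:T/C; 26:C/G; 29:T/C.
p = 3/35 = 0.085714.
d = −0.75 · ln(1 − (4/3)·0.085714) = −0.75 · ln(0.885715) = −0.75 · (-0.121360) = 0.0910.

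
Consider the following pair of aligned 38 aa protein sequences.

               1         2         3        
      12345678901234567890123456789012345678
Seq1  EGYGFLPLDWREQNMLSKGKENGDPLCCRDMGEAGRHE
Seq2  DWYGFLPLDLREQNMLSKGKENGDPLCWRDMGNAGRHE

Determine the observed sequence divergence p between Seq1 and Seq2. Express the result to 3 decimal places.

0.132

Differing sites — 1:E/D; 2:G/W; 10:W/L; 28:C/W; 33:E/N.
There are 5 differences over 38 sites, so p = 5/38 = 0.132.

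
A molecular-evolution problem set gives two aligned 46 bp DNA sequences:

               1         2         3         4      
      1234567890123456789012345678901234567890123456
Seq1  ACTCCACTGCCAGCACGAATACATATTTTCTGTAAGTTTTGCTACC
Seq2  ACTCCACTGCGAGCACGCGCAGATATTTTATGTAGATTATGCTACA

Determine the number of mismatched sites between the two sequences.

10

Differing sites — 11:C/G; 18:A/C; 19:A/G; 20:T/C; 22:C/G; 30:C/A; 35:A/G; 36:G/A; 39:T/A; 46:C/A.
That gives 10 mismatches out of 46 aligned sites, so the Hamming distance is 10.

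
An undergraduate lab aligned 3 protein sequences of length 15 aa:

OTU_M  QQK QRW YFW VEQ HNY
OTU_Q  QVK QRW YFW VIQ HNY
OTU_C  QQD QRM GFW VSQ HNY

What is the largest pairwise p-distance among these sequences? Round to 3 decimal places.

0.333

Pairwise Hamming distances:
  OTU_M vs OTU_Q: 2
  OTU_M vs OTU_C: 4
  OTU_Q vs OTU_C: 5
The largest is 5 mismatches, between OTU_Q and OTU_C; p = 5/15 = 0.333.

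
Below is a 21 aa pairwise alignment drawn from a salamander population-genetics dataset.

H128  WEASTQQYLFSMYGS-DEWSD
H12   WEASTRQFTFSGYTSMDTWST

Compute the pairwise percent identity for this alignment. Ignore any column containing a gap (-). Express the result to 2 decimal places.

Excluding the 1 gap column leaves 20 comparable sites.
The sequences differ at positions 6 (Q/R), 8 (Y/F), 9 (L/T), 12 (M/G), 14 (G/T), 18 (E/T), 21 (D/T).
13 of the 20 comparable sites match, so the percent identity is 13/20 × 100 = 65.00%.

65.00%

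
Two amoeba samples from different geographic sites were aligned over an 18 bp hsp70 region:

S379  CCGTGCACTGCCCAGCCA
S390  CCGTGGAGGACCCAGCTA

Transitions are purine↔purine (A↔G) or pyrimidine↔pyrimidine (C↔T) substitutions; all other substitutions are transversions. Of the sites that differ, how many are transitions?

Mismatches occur at site 6 (C→G, transversion), site 8 (C→G, transversion), site 9 (T→G, transversion), site 10 (G→A, transition), site 17 (C→T, transition).
Of the 5 differences, 2 transitions and 3 transversions, so the answer is 2.

2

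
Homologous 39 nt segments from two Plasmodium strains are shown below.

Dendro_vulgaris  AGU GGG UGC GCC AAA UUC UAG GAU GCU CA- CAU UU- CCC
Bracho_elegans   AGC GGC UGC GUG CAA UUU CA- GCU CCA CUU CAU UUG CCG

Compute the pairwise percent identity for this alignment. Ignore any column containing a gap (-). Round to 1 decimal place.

66.7%

Excluding the 3 gap columns leaves 36 comparable sites.
Mismatches occur at site 3 (U→C), site 6 (G→C), site 11 (C→U), site 12 (C→G), site 13 (A→C), site 18 (C→U), site 19 (U→C), site 23 (A→C), site 25 (G→C), site 27 (U→A), site 29 (A→U), site 39 (C→G).
24 of the 36 comparable sites match, so the percent identity is 24/36 × 100 = 66.7%.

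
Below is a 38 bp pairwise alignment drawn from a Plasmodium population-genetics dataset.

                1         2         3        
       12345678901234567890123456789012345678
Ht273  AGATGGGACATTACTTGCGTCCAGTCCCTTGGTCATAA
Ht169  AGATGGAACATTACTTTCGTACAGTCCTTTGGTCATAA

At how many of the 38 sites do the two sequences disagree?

Mismatches occur at site 7 (G→A), site 17 (G→T), site 21 (C→A), site 28 (C→T).
That gives 4 mismatches out of 38 aligned sites, so the Hamming distance is 4.

4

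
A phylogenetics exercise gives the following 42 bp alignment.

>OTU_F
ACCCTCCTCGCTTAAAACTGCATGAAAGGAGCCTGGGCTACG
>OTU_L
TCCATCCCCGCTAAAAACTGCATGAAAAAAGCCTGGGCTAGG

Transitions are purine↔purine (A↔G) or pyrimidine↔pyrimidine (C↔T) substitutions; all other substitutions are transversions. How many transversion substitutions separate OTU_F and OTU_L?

4

The sequences differ at positions 1 (A/T, transversion), 4 (C/A, transversion), 8 (T/C, transition), 13 (T/A, transversion), 28 (G/A, transition), 29 (G/A, transition), 41 (C/G, transversion).
Of the 7 differences, 3 transitions and 4 transversions, so the answer is 4.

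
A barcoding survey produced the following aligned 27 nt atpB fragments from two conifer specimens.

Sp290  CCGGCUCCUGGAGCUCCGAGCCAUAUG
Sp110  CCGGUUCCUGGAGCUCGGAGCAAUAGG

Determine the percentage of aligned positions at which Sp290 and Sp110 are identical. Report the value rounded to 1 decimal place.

85.2%

Differing sites — 5:C/U; 17:C/G; 22:C/A; 26:U/G.
23 of the 27 sites match, so the percent identity is 23/27 × 100 = 85.2%.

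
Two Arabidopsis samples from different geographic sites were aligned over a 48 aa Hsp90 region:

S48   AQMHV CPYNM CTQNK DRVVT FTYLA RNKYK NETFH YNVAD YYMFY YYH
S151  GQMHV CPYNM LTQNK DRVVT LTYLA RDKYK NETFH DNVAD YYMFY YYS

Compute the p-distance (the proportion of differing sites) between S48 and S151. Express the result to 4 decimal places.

Mismatches occur at site 1 (A/G), site 11 (C/L), site 21 (F/L), site 27 (N/D), site 36 (Y/D), site 48 (H/S).
There are 6 differences over 48 sites, so p = 6/48 = 0.1250.

0.1250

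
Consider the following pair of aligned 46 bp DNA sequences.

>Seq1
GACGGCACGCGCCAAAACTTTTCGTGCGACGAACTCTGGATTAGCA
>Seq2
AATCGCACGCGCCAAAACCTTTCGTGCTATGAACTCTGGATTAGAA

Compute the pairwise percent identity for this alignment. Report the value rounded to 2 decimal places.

Differing sites — 1:G/A; 3:C/T; 4:G/C; 19:T/C; 28:G/T; 30:C/T; 45:C/A.
39 of the 46 sites match, so the percent identity is 39/46 × 100 = 84.78%.

84.78%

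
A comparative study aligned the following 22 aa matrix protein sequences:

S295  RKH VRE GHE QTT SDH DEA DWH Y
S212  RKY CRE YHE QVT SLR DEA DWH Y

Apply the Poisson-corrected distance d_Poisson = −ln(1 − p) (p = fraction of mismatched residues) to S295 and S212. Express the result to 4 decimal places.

The sequences differ at positions 3 (H/Y), 4 (V/C), 7 (G/Y), 11 (T/V), 14 (D/L), 15 (H/R).
p = 6/22 = 0.272727.
d = −ln(1 − 0.272727) = −ln(0.727273) = 0.3185.

0.3185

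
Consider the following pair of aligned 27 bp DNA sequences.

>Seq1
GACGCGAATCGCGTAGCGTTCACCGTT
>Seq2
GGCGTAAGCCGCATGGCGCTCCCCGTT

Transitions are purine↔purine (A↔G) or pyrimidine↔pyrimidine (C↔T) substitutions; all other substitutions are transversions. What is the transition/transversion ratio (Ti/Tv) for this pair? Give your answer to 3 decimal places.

8.000

The sequences differ at positions 2 (A/G, transition), 5 (C/T, transition), 6 (G/A, transition), 8 (A/G, transition), 9 (T/C, transition), 13 (G/A, transition), 15 (A/G, transition), 19 (T/C, transition), 22 (A/C, transversion).
Of the 9 differences, 8 transitions and 1 transversion, so Ti/Tv = 8/1 = 8.000.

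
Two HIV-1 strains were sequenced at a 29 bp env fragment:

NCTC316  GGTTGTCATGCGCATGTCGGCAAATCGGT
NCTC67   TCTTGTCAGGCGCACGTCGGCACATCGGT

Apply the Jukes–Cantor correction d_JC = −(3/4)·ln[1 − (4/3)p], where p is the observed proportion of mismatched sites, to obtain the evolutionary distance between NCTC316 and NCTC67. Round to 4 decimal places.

0.1959

Mismatches occur at site 1 (G→T), site 2 (G→C), site 9 (T→G), site 15 (T→C), site 23 (A→C).
p = 5/29 = 0.172414.
d = −0.75 · ln(1 − (4/3)·0.172414) = −0.75 · ln(0.770115) = −0.75 · (-0.261215) = 0.1959.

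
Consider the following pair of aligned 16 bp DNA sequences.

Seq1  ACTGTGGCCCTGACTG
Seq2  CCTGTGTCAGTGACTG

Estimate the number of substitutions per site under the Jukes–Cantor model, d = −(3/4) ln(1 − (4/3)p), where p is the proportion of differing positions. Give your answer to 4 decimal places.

The sequences differ at positions 1 (A/C), 7 (G/T), 9 (C/A), 10 (C/G).
p = 4/16 = 0.250000.
d = −0.75 · ln(1 − (4/3)·0.250000) = −0.75 · ln(0.666667) = −0.75 · (-0.405465) = 0.3041.

0.3041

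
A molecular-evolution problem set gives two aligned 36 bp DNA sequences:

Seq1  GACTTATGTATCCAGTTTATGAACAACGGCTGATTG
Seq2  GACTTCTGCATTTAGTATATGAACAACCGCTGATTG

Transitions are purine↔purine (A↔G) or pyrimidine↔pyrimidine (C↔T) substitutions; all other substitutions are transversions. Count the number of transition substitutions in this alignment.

Differing sites — 6:A/C (Tv); 9:T/C (Ti); 12:C/T (Ti); 13:C/T (Ti); 17:T/A (Tv); 28:G/C (Tv).
Of the 6 differences, 3 transitions and 3 transversions, so the answer is 3.

3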